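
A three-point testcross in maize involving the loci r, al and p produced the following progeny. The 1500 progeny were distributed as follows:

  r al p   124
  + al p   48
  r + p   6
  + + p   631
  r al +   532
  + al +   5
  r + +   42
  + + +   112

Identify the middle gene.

The two most frequent reciprocal classes, r al + and + + p, are the parental types, so the F1 was r al + / + + p.
The two rarest classes, + al + and r + p, are the double crossovers. Comparing them with the parentals, only the r allele has switched, so r is the middle locus and the order is al – r – p.

r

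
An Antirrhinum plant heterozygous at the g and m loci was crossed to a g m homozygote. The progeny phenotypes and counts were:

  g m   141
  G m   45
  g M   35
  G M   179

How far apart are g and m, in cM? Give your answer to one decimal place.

20.0 cM

The two most frequent classes, G M (179) and g m (141), are the parental types, so the F1 was G M / g m.
The recombinant classes are G m and g M: 45 + 35 = 80.
Recombination frequency = 80/400 = 0.2000 ≈ 20.0%, i.e. 20.0 cM.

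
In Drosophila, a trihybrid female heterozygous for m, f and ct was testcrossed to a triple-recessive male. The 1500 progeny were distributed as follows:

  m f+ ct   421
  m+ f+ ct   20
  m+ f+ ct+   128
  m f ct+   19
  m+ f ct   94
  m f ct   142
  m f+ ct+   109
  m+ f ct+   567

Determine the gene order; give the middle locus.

The two most frequent reciprocal classes, m f+ ct and m+ f ct+, are the parental types, so the F1 was m f+ ct / m+ f ct+.
The two rarest classes, m+ f+ ct and m f ct+, are the double crossovers. Comparing them with the parentals, only the m allele has switched, so m is the middle locus and the order is ct – m – f.

m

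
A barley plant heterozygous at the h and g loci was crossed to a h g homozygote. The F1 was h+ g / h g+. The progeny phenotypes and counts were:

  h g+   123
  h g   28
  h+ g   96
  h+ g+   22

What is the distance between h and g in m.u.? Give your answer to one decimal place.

The recombinant classes are h+ g+ and h g: 22 + 28 = 50.
Recombination frequency = 50/269 = 0.1859 ≈ 18.6%, i.e. 18.6 m.u.

18.6 m.u.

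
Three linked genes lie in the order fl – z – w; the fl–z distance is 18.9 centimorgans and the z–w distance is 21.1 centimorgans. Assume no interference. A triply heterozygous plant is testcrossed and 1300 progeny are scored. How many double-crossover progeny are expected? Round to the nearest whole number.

Map distances give recombination frequencies of 0.189 and 0.211 for the two intervals.
With no interference, expected double-crossover frequency = 0.189 × 0.211 = 0.03988.
Expected number = 0.03988 × 1300 = 51.84 ≈ 52.

52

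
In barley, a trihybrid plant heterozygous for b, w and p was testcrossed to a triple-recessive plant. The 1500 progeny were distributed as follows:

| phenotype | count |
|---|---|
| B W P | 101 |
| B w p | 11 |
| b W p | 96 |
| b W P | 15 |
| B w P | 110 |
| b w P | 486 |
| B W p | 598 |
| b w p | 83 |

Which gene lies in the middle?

w

The two most frequent reciprocal classes, B W p and b w P, are the parental types, so the F1 was B W p / b w P.
The two rarest classes, B w p and b W P, are the double crossovers. Comparing them with the parentals, only the w allele has switched, so w is the middle locus and the order is p – w – b.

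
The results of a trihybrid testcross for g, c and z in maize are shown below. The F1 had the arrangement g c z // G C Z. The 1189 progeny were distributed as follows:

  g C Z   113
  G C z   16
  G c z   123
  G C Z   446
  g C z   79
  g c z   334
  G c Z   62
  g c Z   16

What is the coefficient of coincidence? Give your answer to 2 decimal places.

0.82

The two rarest classes, g c Z and G C z, are the double crossovers. Comparing them with the parentals, only the z allele has switched, so z is the middle locus and the order is g – z – c.
g–z: (236 + 32)/1189 = 0.2254; z–c: (141 + 32)/1189 = 0.1455.
Expected DCO frequency = 0.2254 × 0.1455 ≈ 0.03280; observed = 32/1189 ≈ 0.02691.
Coefficient of coincidence = 0.02691/0.03280 ≈ 0.82.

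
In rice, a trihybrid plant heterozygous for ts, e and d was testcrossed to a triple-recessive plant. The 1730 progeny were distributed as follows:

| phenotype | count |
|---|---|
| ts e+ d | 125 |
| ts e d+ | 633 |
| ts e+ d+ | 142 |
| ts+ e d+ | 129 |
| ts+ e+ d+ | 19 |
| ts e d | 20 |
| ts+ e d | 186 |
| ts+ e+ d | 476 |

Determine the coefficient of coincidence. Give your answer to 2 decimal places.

The two most frequent reciprocal classes, ts e d+ and ts+ e+ d, are the parental types, so the F1 was ts e d+ / ts+ e+ d.
The two rarest classes, ts e d and ts+ e+ d+, are the double crossovers. Comparing them with the parentals, only the d allele has switched, so d is the middle locus and the order is e – d – ts.
e–d: (328 + 39)/1730 = 0.2121; d–ts: (254 + 39)/1730 = 0.1694.
Expected DCO frequency = 0.2121 × 0.1694 ≈ 0.03593; observed = 39/1730 ≈ 0.02254.
Coefficient of coincidence = 0.02254/0.03593 ≈ 0.63.

0.63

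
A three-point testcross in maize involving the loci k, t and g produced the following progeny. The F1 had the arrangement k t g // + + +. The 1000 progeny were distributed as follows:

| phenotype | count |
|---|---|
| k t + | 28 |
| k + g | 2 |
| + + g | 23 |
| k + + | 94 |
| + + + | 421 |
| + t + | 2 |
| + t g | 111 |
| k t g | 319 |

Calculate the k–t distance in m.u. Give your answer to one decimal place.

20.9 m.u.

The two rarest classes, k + g and + t +, are the double crossovers. Comparing them with the parentals, only the t allele has switched, so t is the middle locus and the order is k – t – g.
Crossovers in the k–t interval produce the single-crossover classes + t g and k + + (111 + 94 = 205) plus the double crossovers (4).
RF(k–t) = (205 + 4) / 1000 = 209/1000 = 0.2090 → 20.9 m.u.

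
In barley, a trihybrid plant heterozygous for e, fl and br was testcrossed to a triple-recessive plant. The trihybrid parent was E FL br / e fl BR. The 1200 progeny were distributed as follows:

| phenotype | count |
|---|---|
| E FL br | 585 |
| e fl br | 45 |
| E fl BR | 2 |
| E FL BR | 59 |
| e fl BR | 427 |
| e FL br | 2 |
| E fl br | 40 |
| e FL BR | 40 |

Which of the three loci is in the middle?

The two rarest classes, e FL br and E fl BR, are the double crossovers. Comparing them with the parentals, only the e allele has switched, so e is the middle locus and the order is fl – e – br.

e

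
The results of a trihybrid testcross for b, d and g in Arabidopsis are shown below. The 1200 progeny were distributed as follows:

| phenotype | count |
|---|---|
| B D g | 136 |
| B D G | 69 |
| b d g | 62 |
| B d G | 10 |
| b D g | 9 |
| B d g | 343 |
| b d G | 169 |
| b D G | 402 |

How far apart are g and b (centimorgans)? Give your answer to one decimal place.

12.5 centimorgans

The two most frequent reciprocal classes, B d g and b D G, are the parental types, so the F1 was B d g / b D G.
The two rarest classes, B d G and b D g, are the double crossovers. Comparing them with the parentals, only the g allele has switched, so g is the middle locus and the order is b – g – d.
Crossovers in the b–g interval produce the single-crossover classes b d g and B D G (62 + 69 = 131) plus the double crossovers (19).
RF(b–g) = (131 + 19) / 1200 = 150/1200 = 0.1250 → 12.5 centimorgans.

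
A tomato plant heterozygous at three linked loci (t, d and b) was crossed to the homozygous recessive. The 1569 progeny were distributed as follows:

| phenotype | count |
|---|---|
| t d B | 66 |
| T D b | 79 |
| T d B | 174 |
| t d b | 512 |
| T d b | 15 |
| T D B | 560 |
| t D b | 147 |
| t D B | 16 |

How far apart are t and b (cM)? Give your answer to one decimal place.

The two most frequent reciprocal classes, t d b and T D B, are the parental types, so the F1 was t d b / T D B.
The two rarest classes, T d b and t D B, are the double crossovers. Comparing them with the parentals, only the t allele has switched, so t is the middle locus and the order is d – t – b.
Crossovers in the t–b interval produce the single-crossover classes t d B and T D b (66 + 79 = 145) plus the double crossovers (31).
RF(t–b) = (145 + 31) / 1569 = 176/1569 = 0.1122 → 11.2 cM.

11.2 cM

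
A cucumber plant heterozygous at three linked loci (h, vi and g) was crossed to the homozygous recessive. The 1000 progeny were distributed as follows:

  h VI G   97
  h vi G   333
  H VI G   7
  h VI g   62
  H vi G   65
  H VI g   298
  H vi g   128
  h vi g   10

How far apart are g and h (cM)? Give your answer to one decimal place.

14.4 cM

The two most frequent reciprocal classes, h vi G and H VI g, are the parental types, so the F1 was h vi G / H VI g.
The two rarest classes, h vi g and H VI G, are the double crossovers. Comparing them with the parentals, only the g allele has switched, so g is the middle locus and the order is vi – g – h.
Crossovers in the g–h interval produce the single-crossover classes H vi G and h VI g (65 + 62 = 127) plus the double crossovers (17).
RF(g–h) = (127 + 17) / 1000 = 144/1000 = 0.1440 → 14.4 cM.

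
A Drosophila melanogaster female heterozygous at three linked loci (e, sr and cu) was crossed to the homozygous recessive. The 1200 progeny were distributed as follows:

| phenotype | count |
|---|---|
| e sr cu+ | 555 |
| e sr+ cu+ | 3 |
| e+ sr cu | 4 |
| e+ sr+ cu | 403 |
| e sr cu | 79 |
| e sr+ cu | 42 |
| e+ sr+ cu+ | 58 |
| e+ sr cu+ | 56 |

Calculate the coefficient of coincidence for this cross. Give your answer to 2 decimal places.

The two most frequent reciprocal classes, e+ sr+ cu and e sr cu+, are the parental types, so the F1 was e+ sr+ cu / e sr cu+.
The two rarest classes, e+ sr cu and e sr+ cu+, are the double crossovers. Comparing them with the parentals, only the sr allele has switched, so sr is the middle locus and the order is e – sr – cu.
e–sr: (98 + 7)/1200 = 0.0875; sr–cu: (137 + 7)/1200 = 0.1200.
Expected DCO frequency = 0.0875 × 0.1200 ≈ 0.01050; observed = 7/1200 ≈ 0.00583.
Coefficient of coincidence = 0.00583/0.01050 ≈ 0.56.

0.56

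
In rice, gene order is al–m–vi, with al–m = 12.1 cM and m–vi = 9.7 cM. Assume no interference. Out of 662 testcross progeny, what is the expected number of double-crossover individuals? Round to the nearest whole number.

Map distances give recombination frequencies of 0.121 and 0.097 for the two intervals.
With no interference, expected double-crossover frequency = 0.121 × 0.097 = 0.01174.
Expected number = 0.01174 × 662 = 7.77 ≈ 8.

8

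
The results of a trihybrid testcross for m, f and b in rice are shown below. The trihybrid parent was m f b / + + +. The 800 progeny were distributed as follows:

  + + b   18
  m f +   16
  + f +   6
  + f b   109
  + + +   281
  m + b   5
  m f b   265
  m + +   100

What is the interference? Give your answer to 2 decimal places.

The two rarest classes, m + b and + f +, are the double crossovers. Comparing them with the parentals, only the f allele has switched, so f is the middle locus and the order is b – f – m.
b–f: (34 + 11)/800 = 0.0563; f–m: (209 + 11)/800 = 0.2750.
Expected DCO frequency = 0.0563 × 0.2750 ≈ 0.01548; observed = 11/800 ≈ 0.01375.
Coefficient of coincidence = 0.01375/0.01548 ≈ 0.89; interference = 1 − 0.89 = 0.11.

0.11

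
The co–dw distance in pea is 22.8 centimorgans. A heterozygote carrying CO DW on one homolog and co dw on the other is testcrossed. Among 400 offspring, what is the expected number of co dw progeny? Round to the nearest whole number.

154

A map distance of 22.8 centimorgans corresponds to a recombination frequency of 0.228.
The F1 is CO DW / co dw, so co dw is a parental gamete class with expected frequency (1 − r)/2 = 0.772/2 = 0.3860.
Expected number = 0.3860 × 400 = 154.40 ≈ 154.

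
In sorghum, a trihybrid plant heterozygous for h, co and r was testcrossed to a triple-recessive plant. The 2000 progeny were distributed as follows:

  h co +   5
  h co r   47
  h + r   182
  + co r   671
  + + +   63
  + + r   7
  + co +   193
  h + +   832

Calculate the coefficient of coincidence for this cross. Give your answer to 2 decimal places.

0.51

The two most frequent reciprocal classes, + co r and h + +, are the parental types, so the F1 was + co r / h + +.
The two rarest classes, + + r and h co +, are the double crossovers. Comparing them with the parentals, only the co allele has switched, so co is the middle locus and the order is h – co – r.
h–co: (110 + 12)/2000 = 0.0610; co–r: (375 + 12)/2000 = 0.1935.
Expected DCO frequency = 0.0610 × 0.1935 ≈ 0.01180; observed = 12/2000 ≈ 0.00600.
Coefficient of coincidence = 0.00600/0.01180 ≈ 0.51.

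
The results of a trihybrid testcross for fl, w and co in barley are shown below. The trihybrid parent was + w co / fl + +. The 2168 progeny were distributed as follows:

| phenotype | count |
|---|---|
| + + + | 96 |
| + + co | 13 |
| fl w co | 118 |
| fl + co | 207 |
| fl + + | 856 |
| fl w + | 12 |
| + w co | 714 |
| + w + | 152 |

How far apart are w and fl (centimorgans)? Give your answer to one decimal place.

The two rarest classes, + + co and fl w +, are the double crossovers. Comparing them with the parentals, only the w allele has switched, so w is the middle locus and the order is fl – w – co.
Crossovers in the fl–w interval produce the single-crossover classes fl w co and + + + (118 + 96 = 214) plus the double crossovers (25).
RF(fl–w) = (214 + 25) / 2168 = 239/2168 = 0.1102 → 11.0 centimorgans.

11.0 centimorgans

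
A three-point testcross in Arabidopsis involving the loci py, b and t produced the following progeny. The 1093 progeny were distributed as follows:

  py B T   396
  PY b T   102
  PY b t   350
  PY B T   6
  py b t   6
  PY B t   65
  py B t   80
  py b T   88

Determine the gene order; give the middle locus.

The two most frequent reciprocal classes, PY b t and py B T, are the parental types, so the F1 was PY b t / py B T.
The two rarest classes, py b t and PY B T, are the double crossovers. Comparing them with the parentals, only the py allele has switched, so py is the middle locus and the order is b – py – t.

py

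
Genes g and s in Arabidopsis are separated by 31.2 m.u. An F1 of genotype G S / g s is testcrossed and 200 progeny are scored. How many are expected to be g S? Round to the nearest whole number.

31

A map distance of 31.2 m.u. corresponds to a recombination frequency of 0.312.
The F1 is G S / g s, so g S is a recombinant gamete class with expected frequency r/2 = 0.312/2 = 0.1560.
Expected number = 0.1560 × 200 = 31.20 ≈ 31.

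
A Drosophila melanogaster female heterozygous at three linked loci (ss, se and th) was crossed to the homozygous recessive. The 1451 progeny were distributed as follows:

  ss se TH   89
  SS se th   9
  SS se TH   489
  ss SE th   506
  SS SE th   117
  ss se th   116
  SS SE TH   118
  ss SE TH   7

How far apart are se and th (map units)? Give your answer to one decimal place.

The two most frequent reciprocal classes, SS se TH and ss SE th, are the parental types, so the F1 was SS se TH / ss SE th.
The two rarest classes, SS se th and ss SE TH, are the double crossovers. Comparing them with the parentals, only the th allele has switched, so th is the middle locus and the order is ss – th – se.
Crossovers in the th–se interval produce the single-crossover classes SS SE TH and ss se th (118 + 116 = 234) plus the double crossovers (16).
RF(th–se) = (234 + 16) / 1451 = 250/1451 = 0.1723 → 17.2 map units.

17.2 map units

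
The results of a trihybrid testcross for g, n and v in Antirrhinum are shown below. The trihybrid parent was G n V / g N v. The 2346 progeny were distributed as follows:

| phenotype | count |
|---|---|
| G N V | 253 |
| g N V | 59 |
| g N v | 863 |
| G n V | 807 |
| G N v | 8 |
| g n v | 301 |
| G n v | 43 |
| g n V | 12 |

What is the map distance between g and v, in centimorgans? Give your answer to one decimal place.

5.2 centimorgans

The two rarest classes, g n V and G N v, are the double crossovers. Comparing them with the parentals, only the g allele has switched, so g is the middle locus and the order is n – g – v.
Crossovers in the g–v interval produce the single-crossover classes G n v and g N V (43 + 59 = 102) plus the double crossovers (20).
RF(g–v) = (102 + 20) / 2346 = 122/2346 = 0.0520 → 5.2 centimorgans.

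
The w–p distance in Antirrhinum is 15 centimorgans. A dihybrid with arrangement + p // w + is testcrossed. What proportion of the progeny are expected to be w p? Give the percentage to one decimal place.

7.5%

A map distance of 15 centimorgans corresponds to a recombination frequency of 0.150.
The F1 is + p / w +, so w p is a recombinant gamete class with expected frequency r/2 = 0.150/2 = 0.0750.
That is 0.0750 = 7.5% of the progeny.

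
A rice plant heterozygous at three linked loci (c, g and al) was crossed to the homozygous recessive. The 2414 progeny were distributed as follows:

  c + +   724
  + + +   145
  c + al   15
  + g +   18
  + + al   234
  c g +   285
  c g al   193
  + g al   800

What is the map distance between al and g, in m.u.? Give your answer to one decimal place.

22.9 m.u.

The two most frequent reciprocal classes, + g al and c + +, are the parental types, so the F1 was + g al / c + +.
The two rarest classes, + g + and c + al, are the double crossovers. Comparing them with the parentals, only the al allele has switched, so al is the middle locus and the order is c – al – g.
Crossovers in the al–g interval produce the single-crossover classes + + al and c g + (234 + 285 = 519) plus the double crossovers (33).
RF(al–g) = (519 + 33) / 2414 = 552/2414 = 0.2287 → 22.9 m.u.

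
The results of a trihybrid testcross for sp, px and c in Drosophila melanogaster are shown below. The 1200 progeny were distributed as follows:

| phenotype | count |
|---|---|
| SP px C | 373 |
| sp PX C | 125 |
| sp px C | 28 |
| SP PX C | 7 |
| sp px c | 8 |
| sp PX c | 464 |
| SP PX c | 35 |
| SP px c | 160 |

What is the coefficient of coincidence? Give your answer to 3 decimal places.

0.769

The two most frequent reciprocal classes, SP px C and sp PX c, are the parental types, so the F1 was SP px C / sp PX c.
The two rarest classes, SP PX C and sp px c, are the double crossovers. Comparing them with the parentals, only the px allele has switched, so px is the middle locus and the order is c – px – sp.
c–px: (285 + 15)/1200 = 0.2500; px–sp: (63 + 15)/1200 = 0.0650.
Expected DCO frequency = 0.2500 × 0.0650 ≈ 0.01625; observed = 15/1200 ≈ 0.01250.
Coefficient of coincidence = 0.01250/0.01625 ≈ 0.769.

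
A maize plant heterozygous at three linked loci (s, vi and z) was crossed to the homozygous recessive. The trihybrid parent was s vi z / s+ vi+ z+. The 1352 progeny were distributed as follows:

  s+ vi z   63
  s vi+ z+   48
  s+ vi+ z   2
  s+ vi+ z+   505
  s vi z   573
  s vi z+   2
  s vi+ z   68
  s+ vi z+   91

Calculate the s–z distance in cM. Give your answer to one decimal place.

8.5 cM

The two rarest classes, s vi z+ and s+ vi+ z, are the double crossovers. Comparing them with the parentals, only the z allele has switched, so z is the middle locus and the order is s – z – vi.
Crossovers in the s–z interval produce the single-crossover classes s+ vi z and s vi+ z+ (63 + 48 = 111) plus the double crossovers (4).
RF(s–z) = (111 + 4) / 1352 = 115/1352 = 0.0851 → 8.5 cM.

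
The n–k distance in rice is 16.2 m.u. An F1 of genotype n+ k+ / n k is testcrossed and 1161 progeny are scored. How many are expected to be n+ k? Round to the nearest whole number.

A map distance of 16.2 m.u. corresponds to a recombination frequency of 0.162.
The F1 is n+ k+ / n k, so n+ k is a recombinant gamete class with expected frequency r/2 = 0.162/2 = 0.0810.
Expected number = 0.0810 × 1161 = 94.04 ≈ 94.

94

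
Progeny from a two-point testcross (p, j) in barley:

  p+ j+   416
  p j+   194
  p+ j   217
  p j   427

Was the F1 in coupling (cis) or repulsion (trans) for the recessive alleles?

The two most frequent classes are p+ j+ (416) and p j (427); these are the parental (non-recombinant) types.
So the F1 carried p+ j+ on one chromosome and p j on the other — the recessive alleles are on the same chromosome (cis / coupling).

cis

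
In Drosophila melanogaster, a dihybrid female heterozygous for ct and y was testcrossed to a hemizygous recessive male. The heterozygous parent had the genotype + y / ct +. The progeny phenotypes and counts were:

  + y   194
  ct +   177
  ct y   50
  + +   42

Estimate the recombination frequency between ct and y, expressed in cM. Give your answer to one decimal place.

The recombinant classes are + + and ct y: 42 + 50 = 92.
Recombination frequency = 92/463 = 0.1987 ≈ 19.9%, i.e. 19.9 cM.

19.9 cM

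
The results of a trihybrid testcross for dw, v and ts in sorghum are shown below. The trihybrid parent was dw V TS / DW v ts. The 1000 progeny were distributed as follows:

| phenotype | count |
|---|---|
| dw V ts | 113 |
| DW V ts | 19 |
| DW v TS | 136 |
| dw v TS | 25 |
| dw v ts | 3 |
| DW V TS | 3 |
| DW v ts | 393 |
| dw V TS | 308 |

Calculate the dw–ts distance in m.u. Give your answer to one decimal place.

25.5 m.u.

The two rarest classes, DW V TS and dw v ts, are the double crossovers. Comparing them with the parentals, only the dw allele has switched, so dw is the middle locus and the order is ts – dw – v.
Crossovers in the ts–dw interval produce the single-crossover classes dw V ts and DW v TS (113 + 136 = 249) plus the double crossovers (6).
RF(ts–dw) = (249 + 6) / 1000 = 255/1000 = 0.2550 → 25.5 m.u.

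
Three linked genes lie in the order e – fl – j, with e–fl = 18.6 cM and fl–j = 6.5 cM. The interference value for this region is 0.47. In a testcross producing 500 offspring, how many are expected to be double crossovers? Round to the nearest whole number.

3

Map distances give recombination frequencies of 0.186 and 0.065 for the two intervals.
With interference 0.47 (so coincidence = 0.53), expected double-crossover frequency = 0.186 × 0.065 × 0.53 = 0.00641.
Expected number = 0.00641 × 500 = 3.20 ≈ 3.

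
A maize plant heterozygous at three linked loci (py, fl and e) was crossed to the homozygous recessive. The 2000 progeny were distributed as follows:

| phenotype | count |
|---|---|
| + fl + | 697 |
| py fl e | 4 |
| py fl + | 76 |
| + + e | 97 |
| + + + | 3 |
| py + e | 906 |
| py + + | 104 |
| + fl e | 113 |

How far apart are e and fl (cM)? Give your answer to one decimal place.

The two most frequent reciprocal classes, py + e and + fl +, are the parental types, so the F1 was py + e / + fl +.
The two rarest classes, py fl e and + + +, are the double crossovers. Comparing them with the parentals, only the fl allele has switched, so fl is the middle locus and the order is e – fl – py.
Crossovers in the e–fl interval produce the single-crossover classes py + + and + fl e (104 + 113 = 217) plus the double crossovers (7).
RF(e–fl) = (217 + 7) / 2000 = 224/2000 = 0.1120 → 11.2 cM.

11.2 cM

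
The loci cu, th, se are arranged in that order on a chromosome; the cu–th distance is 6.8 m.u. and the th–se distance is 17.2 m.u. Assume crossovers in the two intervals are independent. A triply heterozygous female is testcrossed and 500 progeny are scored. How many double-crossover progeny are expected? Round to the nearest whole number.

Map distances give recombination frequencies of 0.068 and 0.172 for the two intervals.
With no interference, expected double-crossover frequency = 0.068 × 0.172 = 0.01170.
Expected number = 0.01170 × 500 = 5.85 ≈ 6.

6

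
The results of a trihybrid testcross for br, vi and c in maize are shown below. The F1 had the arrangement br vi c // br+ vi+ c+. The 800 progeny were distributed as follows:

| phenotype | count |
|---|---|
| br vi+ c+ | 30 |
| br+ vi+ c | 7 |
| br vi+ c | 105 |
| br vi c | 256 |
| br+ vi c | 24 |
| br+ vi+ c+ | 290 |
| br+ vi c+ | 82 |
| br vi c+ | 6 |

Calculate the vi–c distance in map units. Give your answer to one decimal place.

25.0 map units

The two rarest classes, br vi c+ and br+ vi+ c, are the double crossovers. Comparing them with the parentals, only the c allele has switched, so c is the middle locus and the order is vi – c – br.
Crossovers in the vi–c interval produce the single-crossover classes br vi+ c and br+ vi c+ (105 + 82 = 187) plus the double crossovers (13).
RF(vi–c) = (187 + 13) / 800 = 200/800 = 0.2500 → 25.0 map units.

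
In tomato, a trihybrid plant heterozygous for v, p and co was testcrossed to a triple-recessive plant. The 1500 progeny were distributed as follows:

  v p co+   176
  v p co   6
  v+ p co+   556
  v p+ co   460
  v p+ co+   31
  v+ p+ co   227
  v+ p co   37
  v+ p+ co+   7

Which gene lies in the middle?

p

The two most frequent reciprocal classes, v+ p co+ and v p+ co, are the parental types, so the F1 was v+ p co+ / v p+ co.
The two rarest classes, v+ p+ co+ and v p co, are the double crossovers. Comparing them with the parentals, only the p allele has switched, so p is the middle locus and the order is co – p – v.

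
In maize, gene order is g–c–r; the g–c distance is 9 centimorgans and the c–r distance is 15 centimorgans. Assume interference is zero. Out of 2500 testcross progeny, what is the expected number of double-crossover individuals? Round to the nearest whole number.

34

Map distances give recombination frequencies of 0.090 and 0.150 for the two intervals.
With no interference, expected double-crossover frequency = 0.090 × 0.150 = 0.01350.
Expected number = 0.01350 × 2500 = 33.75 ≈ 34.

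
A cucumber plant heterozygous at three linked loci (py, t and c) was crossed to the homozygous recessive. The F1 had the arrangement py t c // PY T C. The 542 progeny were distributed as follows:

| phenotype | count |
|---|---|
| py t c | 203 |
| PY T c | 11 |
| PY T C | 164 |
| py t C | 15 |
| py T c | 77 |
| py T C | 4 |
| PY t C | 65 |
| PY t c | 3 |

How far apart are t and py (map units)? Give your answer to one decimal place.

27.5 map units

The two rarest classes, PY t c and py T C, are the double crossovers. Comparing them with the parentals, only the py allele has switched, so py is the middle locus and the order is c – py – t.
Crossovers in the py–t interval produce the single-crossover classes py T c and PY t C (77 + 65 = 142) plus the double crossovers (7).
RF(py–t) = (142 + 7) / 542 = 149/542 = 0.2749 → 27.5 map units.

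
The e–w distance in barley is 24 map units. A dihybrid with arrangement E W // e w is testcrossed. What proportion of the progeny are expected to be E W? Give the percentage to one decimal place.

38.0%

A map distance of 24 map units corresponds to a recombination frequency of 0.240.
The F1 is E W / e w, so E W is a parental gamete class with expected frequency (1 − r)/2 = 0.760/2 = 0.3800.
That is 0.3800 = 38.0% of the progeny.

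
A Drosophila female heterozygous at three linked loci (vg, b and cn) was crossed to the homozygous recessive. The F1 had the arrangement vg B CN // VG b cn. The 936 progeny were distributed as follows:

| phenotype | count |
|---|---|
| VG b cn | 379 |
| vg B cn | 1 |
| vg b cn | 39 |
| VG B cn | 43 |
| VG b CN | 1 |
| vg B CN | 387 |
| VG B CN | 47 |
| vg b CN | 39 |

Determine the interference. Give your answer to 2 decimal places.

0.75

The two rarest classes, vg B cn and VG b CN, are the double crossovers. Comparing them with the parentals, only the cn allele has switched, so cn is the middle locus and the order is vg – cn – b.
vg–cn: (86 + 2)/936 = 0.0940; cn–b: (82 + 2)/936 = 0.0897.
Expected DCO frequency = 0.0940 × 0.0897 ≈ 0.00843; observed = 2/936 ≈ 0.00214.
Coefficient of coincidence = 0.00214/0.00843 ≈ 0.25; interference = 1 − 0.25 = 0.75.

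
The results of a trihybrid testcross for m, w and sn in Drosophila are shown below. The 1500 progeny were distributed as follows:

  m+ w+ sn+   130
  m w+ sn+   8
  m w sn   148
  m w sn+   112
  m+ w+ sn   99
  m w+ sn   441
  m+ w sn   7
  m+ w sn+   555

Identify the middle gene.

The two most frequent reciprocal classes, m+ w sn+ and m w+ sn, are the parental types, so the F1 was m+ w sn+ / m w+ sn.
The two rarest classes, m+ w sn and m w+ sn+, are the double crossovers. Comparing them with the parentals, only the sn allele has switched, so sn is the middle locus and the order is w – sn – m.

sn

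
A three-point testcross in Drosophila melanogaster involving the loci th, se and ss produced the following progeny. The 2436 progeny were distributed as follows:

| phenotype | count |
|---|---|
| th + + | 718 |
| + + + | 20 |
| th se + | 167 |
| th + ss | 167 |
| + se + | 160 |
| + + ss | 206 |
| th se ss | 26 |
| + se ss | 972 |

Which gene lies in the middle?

th

The two most frequent reciprocal classes, th + + and + se ss, are the parental types, so the F1 was th + + / + se ss.
The two rarest classes, + + + and th se ss, are the double crossovers. Comparing them with the parentals, only the th allele has switched, so th is the middle locus and the order is se – th – ss.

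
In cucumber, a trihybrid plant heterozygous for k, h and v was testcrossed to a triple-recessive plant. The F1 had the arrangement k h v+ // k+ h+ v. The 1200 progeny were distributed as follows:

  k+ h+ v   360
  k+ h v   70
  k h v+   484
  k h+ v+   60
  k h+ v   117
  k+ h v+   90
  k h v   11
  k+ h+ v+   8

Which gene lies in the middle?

The two rarest classes, k h v and k+ h+ v+, are the double crossovers. Comparing them with the parentals, only the v allele has switched, so v is the middle locus and the order is h – v – k.

v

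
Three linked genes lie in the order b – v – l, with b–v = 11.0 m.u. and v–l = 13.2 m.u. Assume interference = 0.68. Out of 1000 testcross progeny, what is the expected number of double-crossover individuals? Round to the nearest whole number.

Map distances give recombination frequencies of 0.110 and 0.132 for the two intervals.
With interference 0.68 (so coincidence = 0.32), expected double-crossover frequency = 0.110 × 0.132 × 0.32 = 0.00465.
Expected number = 0.00465 × 1000 = 4.65 ≈ 5.

5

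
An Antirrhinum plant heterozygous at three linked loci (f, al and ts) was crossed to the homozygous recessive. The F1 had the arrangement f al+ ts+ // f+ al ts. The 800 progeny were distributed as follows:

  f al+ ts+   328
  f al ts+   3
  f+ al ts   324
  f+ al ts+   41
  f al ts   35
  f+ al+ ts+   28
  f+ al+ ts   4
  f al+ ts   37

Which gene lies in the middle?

al

The two rarest classes, f al ts+ and f+ al+ ts, are the double crossovers. Comparing them with the parentals, only the al allele has switched, so al is the middle locus and the order is ts – al – f.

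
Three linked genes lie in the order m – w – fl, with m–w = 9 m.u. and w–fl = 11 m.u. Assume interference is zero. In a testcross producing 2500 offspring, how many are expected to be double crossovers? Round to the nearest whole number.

25

Map distances give recombination frequencies of 0.090 and 0.110 for the two intervals.
With no interference, expected double-crossover frequency = 0.090 × 0.110 = 0.00990.
Expected number = 0.00990 × 2500 = 24.75 ≈ 25.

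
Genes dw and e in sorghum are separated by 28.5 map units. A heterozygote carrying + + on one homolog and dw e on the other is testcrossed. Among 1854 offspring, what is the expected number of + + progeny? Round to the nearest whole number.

A map distance of 28.5 map units corresponds to a recombination frequency of 0.285.
The F1 is + + / dw e, so + + is a parental gamete class with expected frequency (1 − r)/2 = 0.715/2 = 0.3575.
Expected number = 0.3575 × 1854 = 662.81 ≈ 663.

663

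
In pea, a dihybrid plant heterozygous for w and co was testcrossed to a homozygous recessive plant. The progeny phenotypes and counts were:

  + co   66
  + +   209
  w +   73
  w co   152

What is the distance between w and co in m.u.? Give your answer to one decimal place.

The two most frequent classes, + + (209) and w co (152), are the parental types, so the F1 was + + / w co.
The recombinant classes are + co and w +: 66 + 73 = 139.
Recombination frequency = 139/500 = 0.2780 ≈ 27.8%, i.e. 27.8 m.u.

27.8 m.u.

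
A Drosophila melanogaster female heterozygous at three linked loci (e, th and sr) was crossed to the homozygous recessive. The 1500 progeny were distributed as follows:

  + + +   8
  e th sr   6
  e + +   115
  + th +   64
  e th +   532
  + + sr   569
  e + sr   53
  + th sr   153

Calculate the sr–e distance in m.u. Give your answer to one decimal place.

The two most frequent reciprocal classes, + + sr and e th +, are the parental types, so the F1 was + + sr / e th +.
The two rarest classes, + + + and e th sr, are the double crossovers. Comparing them with the parentals, only the sr allele has switched, so sr is the middle locus and the order is e – sr – th.
Crossovers in the e–sr interval produce the single-crossover classes e + sr and + th + (53 + 64 = 117) plus the double crossovers (14).
RF(e–sr) = (117 + 14) / 1500 = 131/1500 = 0.0873 → 8.7 m.u.

8.7 m.u.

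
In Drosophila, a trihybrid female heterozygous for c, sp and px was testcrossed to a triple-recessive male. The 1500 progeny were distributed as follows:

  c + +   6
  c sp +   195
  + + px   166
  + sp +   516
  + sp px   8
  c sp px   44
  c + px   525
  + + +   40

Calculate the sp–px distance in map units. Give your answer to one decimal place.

6.5 map units

The two most frequent reciprocal classes, + sp + and c + px, are the parental types, so the F1 was + sp + / c + px.
The two rarest classes, + sp px and c + +, are the double crossovers. Comparing them with the parentals, only the px allele has switched, so px is the middle locus and the order is c – px – sp.
Crossovers in the px–sp interval produce the single-crossover classes + + + and c sp px (40 + 44 = 84) plus the double crossovers (14).
RF(px–sp) = (84 + 14) / 1500 = 98/1500 = 0.0653 → 6.5 map units.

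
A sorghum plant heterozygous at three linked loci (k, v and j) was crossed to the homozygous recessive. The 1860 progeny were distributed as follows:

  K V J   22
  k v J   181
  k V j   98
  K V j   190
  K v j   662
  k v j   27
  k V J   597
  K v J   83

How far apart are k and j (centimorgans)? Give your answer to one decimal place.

The two most frequent reciprocal classes, K v j and k V J, are the parental types, so the F1 was K v j / k V J.
The two rarest classes, k v j and K V J, are the double crossovers. Comparing them with the parentals, only the k allele has switched, so k is the middle locus and the order is v – k – j.
Crossovers in the k–j interval produce the single-crossover classes K v J and k V j (83 + 98 = 181) plus the double crossovers (49).
RF(k–j) = (181 + 49) / 1860 = 230/1860 = 0.1237 → 12.4 centimorgans.

12.4 centimorgans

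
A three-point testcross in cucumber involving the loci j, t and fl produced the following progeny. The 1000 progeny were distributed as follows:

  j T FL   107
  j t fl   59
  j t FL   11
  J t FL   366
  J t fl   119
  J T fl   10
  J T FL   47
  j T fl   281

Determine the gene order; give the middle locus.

j

The two most frequent reciprocal classes, J t FL and j T fl, are the parental types, so the F1 was J t FL / j T fl.
The two rarest classes, j t FL and J T fl, are the double crossovers. Comparing them with the parentals, only the j allele has switched, so j is the middle locus and the order is t – j – fl.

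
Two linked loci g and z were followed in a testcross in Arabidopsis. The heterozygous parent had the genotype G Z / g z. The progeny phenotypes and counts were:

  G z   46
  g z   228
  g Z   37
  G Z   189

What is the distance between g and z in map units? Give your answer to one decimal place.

The recombinant classes are G z and g Z: 46 + 37 = 83.
Recombination frequency = 83/500 = 0.1660 ≈ 16.6%, i.e. 16.6 map units.

16.6 map units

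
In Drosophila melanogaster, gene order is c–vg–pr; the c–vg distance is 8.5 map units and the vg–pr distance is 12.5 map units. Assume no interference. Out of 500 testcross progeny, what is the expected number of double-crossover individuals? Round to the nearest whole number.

Map distances give recombination frequencies of 0.085 and 0.125 for the two intervals.
With no interference, expected double-crossover frequency = 0.085 × 0.125 = 0.01063.
Expected number = 0.01063 × 500 = 5.31 ≈ 5.

5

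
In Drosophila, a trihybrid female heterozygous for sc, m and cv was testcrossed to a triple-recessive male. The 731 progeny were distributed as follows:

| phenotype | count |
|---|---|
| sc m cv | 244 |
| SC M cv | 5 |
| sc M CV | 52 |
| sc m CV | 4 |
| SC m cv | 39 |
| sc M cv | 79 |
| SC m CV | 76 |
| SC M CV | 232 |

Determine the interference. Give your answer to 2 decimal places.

0.60

The two most frequent reciprocal classes, SC M CV and sc m cv, are the parental types, so the F1 was SC M CV / sc m cv.
The two rarest classes, SC M cv and sc m CV, are the double crossovers. Comparing them with the parentals, only the cv allele has switched, so cv is the middle locus and the order is m – cv – sc.
m–cv: (155 + 9)/731 = 0.2244; cv–sc: (91 + 9)/731 = 0.1368.
Expected DCO frequency = 0.2244 × 0.1368 ≈ 0.03070; observed = 9/731 ≈ 0.01231.
Coefficient of coincidence = 0.01231/0.03070 ≈ 0.40; interference = 1 − 0.40 = 0.60.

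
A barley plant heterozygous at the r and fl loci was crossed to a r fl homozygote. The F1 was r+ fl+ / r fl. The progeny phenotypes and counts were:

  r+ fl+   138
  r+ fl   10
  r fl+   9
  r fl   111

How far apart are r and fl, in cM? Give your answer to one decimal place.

The recombinant classes are r+ fl and r fl+: 10 + 9 = 19.
Recombination frequency = 19/268 = 0.0709 ≈ 7.1%, i.e. 7.1 cM.

7.1 cM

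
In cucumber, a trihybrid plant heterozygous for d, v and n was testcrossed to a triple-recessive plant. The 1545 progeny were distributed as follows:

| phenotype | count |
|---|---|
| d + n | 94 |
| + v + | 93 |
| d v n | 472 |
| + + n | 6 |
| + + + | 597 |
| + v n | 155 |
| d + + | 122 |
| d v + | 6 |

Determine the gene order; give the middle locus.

n

The two most frequent reciprocal classes, + + + and d v n, are the parental types, so the F1 was + + + / d v n.
The two rarest classes, + + n and d v +, are the double crossovers. Comparing them with the parentals, only the n allele has switched, so n is the middle locus and the order is d – n – v.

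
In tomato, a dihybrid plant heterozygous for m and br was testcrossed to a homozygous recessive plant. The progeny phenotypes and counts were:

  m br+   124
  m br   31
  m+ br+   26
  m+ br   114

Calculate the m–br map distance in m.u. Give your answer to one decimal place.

19.3 m.u.

The two most frequent classes, m+ br (114) and m br+ (124), are the parental types, so the F1 was m+ br / m br+.
The recombinant classes are m+ br+ and m br: 26 + 31 = 57.
Recombination frequency = 57/295 = 0.1932 ≈ 19.3%, i.e. 19.3 m.u.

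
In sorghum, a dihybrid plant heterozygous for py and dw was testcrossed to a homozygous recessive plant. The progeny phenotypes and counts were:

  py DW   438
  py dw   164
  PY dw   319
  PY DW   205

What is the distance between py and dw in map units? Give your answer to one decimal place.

32.8 map units

The two most frequent classes, PY dw (319) and py DW (438), are the parental types, so the F1 was PY dw / py DW.
The recombinant classes are PY DW and py dw: 205 + 164 = 369.
Recombination frequency = 369/1126 = 0.3277 ≈ 32.8%, i.e. 32.8 map units.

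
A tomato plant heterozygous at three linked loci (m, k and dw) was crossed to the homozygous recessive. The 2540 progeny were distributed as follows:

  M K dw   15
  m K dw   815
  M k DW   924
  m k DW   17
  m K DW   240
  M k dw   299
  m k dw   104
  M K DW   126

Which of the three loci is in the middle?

m

The two most frequent reciprocal classes, m K dw and M k DW, are the parental types, so the F1 was m K dw / M k DW.
The two rarest classes, M K dw and m k DW, are the double crossovers. Comparing them with the parentals, only the m allele has switched, so m is the middle locus and the order is k – m – dw.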